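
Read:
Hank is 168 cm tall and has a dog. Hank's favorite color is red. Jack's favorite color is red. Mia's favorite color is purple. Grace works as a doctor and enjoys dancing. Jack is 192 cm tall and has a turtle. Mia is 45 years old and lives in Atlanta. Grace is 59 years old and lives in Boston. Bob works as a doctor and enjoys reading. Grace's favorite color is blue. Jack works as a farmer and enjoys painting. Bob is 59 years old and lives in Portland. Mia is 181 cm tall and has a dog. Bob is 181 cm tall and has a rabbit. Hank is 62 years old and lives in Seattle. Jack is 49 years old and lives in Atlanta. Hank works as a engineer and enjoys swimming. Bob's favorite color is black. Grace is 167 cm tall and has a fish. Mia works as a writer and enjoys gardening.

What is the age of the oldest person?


Oldest: Hank at 62

62


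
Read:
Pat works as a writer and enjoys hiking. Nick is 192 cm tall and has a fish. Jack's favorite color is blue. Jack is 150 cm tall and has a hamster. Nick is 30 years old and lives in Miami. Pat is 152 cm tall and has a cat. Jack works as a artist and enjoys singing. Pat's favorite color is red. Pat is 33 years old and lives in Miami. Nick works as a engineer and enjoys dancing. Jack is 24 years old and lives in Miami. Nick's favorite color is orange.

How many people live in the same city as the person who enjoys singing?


Person with hobby singing is Jack, city Miami. Count = 3

3


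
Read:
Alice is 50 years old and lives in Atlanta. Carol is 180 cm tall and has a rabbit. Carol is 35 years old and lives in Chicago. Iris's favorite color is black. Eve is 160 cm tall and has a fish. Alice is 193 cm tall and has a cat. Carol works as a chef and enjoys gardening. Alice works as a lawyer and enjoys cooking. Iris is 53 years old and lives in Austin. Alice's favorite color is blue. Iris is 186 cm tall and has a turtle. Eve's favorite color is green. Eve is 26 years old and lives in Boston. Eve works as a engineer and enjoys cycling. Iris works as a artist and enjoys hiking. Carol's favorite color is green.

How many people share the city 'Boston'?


Count: 1

1


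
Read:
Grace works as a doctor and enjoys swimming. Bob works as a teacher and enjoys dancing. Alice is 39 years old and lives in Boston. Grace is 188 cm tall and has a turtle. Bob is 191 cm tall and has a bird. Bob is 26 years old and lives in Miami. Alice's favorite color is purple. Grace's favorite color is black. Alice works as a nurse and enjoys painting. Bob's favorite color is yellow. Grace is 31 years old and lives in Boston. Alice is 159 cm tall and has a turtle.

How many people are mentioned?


People: Alice, Grace, Bob. Count = 3

3


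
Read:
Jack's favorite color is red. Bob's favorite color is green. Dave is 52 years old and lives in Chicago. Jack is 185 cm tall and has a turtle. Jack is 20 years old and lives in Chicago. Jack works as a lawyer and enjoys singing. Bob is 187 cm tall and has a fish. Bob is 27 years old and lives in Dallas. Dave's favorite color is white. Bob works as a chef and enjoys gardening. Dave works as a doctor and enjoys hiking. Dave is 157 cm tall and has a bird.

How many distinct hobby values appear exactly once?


Unique hobby values: 3

3


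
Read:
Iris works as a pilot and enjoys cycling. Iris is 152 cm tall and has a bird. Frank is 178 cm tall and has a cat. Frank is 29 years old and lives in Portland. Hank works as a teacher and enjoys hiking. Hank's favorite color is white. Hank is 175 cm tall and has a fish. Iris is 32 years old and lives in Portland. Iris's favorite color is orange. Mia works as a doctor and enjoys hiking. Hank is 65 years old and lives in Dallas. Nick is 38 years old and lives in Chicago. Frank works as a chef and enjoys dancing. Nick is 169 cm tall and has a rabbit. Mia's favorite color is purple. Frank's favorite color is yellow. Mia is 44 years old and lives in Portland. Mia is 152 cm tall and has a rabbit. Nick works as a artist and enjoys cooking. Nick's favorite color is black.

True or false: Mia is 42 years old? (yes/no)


Mia is actually 44. no

no


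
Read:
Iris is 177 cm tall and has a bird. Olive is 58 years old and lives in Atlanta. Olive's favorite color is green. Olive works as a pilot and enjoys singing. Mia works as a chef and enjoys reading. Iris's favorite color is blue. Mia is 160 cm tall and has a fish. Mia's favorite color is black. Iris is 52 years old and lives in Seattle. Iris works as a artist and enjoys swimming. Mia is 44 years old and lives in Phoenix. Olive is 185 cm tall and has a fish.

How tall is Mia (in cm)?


Mia is 160 cm tall

160


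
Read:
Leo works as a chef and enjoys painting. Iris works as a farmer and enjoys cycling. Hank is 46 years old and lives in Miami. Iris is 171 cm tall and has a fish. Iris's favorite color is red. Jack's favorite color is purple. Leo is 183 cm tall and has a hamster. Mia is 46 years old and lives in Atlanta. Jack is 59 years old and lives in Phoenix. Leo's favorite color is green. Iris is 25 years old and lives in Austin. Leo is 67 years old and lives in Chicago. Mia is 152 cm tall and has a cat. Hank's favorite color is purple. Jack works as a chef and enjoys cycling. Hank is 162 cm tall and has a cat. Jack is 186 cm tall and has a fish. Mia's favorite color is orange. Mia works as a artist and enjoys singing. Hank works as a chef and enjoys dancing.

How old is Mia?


Mia is 46 years old

46


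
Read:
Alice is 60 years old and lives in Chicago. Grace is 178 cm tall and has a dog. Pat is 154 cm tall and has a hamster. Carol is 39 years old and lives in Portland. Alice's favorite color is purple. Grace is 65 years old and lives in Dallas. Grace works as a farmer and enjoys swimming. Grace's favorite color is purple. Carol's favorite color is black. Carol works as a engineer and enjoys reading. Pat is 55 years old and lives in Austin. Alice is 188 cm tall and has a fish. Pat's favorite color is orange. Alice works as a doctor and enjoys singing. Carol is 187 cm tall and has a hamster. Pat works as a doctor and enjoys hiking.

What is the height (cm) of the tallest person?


Tallest: Alice at 188 cm

188


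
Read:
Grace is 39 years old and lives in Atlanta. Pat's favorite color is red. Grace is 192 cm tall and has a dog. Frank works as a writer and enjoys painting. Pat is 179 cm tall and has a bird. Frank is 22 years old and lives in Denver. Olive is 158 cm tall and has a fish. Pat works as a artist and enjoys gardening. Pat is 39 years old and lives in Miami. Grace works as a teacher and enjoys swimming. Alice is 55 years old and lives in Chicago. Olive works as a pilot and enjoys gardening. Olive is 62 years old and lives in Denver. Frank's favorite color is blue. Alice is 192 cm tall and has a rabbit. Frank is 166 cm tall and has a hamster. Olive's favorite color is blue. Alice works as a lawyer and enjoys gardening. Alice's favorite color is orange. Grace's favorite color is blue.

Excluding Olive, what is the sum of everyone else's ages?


Sum (excluding Olive): 155

155


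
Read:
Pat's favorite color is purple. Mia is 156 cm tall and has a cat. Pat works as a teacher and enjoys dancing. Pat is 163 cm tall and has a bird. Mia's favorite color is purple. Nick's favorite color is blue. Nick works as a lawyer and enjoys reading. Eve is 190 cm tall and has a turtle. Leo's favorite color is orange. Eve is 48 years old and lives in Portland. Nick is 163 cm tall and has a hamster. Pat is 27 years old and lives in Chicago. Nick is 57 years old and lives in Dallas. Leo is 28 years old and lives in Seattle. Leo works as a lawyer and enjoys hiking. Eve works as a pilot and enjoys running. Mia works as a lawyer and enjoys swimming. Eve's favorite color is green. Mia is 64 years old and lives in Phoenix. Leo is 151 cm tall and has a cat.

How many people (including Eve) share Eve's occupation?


Eve is a pilot. Count = 1

1


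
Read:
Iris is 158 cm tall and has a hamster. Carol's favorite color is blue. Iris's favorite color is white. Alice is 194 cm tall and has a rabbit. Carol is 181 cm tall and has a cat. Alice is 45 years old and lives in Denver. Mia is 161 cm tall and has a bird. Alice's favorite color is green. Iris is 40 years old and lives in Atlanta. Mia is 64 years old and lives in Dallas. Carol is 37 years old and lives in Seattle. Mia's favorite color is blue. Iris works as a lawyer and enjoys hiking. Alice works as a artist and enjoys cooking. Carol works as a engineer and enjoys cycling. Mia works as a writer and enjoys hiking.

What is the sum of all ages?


64+45+37+40 = 186

186


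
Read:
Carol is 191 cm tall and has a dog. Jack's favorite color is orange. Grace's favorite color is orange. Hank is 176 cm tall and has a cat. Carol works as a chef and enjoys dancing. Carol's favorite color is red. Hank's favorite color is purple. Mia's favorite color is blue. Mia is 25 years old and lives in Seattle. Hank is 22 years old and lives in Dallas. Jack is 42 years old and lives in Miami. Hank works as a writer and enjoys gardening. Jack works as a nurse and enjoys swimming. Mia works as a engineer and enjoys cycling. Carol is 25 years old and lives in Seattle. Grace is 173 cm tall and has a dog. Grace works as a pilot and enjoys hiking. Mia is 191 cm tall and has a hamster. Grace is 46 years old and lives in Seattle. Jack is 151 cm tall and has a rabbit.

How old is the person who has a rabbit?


Person with rabbit is Jack, age 42

42


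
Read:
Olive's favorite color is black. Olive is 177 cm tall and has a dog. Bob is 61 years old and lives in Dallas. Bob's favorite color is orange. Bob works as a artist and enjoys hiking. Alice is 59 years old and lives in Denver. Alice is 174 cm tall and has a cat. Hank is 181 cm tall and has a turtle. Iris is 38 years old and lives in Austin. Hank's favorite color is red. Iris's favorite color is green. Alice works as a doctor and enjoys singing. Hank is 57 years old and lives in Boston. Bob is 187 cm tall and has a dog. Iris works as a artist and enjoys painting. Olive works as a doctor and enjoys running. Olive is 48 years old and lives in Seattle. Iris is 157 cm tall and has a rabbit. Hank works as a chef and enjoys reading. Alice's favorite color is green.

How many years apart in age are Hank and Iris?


57 vs 38, diff = 19

19


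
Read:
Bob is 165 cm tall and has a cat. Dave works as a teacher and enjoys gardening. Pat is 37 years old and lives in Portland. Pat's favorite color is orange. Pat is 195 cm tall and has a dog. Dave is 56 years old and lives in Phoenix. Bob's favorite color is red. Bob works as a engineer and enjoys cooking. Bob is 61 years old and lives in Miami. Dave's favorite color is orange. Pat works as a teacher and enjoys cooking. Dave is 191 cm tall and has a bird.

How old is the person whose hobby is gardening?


Person with hobby=gardening is Dave, age 56

56


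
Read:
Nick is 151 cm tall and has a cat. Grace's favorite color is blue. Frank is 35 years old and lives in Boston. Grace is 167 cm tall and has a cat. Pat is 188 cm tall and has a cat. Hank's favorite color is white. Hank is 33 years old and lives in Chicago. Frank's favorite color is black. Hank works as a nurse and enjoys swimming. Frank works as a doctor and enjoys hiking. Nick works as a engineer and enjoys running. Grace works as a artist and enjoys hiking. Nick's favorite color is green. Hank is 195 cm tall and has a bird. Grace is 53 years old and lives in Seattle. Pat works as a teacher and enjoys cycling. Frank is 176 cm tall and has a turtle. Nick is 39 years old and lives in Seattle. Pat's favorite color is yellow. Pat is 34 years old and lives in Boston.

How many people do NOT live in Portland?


Not in Portland: 5

5


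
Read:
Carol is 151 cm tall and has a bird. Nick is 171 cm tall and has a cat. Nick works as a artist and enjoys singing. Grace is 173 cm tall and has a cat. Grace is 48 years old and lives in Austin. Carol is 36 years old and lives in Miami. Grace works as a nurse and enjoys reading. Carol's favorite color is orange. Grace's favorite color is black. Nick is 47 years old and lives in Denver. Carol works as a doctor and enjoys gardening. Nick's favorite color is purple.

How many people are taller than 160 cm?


Taller than 160: 2

2


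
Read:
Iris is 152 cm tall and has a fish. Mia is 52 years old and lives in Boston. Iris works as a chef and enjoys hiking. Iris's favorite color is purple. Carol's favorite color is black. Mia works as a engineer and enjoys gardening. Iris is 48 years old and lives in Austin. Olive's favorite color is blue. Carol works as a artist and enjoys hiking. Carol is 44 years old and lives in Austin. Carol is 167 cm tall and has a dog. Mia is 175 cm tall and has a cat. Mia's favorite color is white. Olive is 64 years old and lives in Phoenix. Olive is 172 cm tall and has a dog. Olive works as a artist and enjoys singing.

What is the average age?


Sum=208, n=4, avg=52

52


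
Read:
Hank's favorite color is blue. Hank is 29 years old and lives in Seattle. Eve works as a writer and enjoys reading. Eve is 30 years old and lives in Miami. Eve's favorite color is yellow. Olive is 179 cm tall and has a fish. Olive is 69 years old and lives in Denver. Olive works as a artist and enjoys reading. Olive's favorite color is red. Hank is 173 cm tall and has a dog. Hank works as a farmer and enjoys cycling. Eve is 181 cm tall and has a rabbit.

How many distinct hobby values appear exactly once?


Unique hobby values: 1

1


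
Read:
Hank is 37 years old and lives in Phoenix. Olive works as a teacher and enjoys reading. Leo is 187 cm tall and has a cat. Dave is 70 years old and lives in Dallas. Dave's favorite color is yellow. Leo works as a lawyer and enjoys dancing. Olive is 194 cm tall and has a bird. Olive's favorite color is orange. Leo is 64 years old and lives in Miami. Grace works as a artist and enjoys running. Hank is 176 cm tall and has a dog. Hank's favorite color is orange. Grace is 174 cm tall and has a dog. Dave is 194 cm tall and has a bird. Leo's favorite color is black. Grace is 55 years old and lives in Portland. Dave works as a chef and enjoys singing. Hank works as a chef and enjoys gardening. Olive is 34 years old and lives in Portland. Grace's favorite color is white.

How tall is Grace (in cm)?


Grace is 174 cm tall

174


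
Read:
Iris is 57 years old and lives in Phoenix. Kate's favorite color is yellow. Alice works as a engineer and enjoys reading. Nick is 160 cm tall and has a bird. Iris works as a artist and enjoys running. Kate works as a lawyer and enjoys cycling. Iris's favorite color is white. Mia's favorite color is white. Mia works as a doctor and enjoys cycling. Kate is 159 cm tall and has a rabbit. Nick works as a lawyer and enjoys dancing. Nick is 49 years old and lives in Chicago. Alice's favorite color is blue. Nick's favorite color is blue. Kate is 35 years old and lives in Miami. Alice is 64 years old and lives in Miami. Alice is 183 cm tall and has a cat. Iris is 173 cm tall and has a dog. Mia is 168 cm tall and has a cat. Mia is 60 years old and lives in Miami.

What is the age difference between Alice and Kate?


|64 - 35| = 29

29


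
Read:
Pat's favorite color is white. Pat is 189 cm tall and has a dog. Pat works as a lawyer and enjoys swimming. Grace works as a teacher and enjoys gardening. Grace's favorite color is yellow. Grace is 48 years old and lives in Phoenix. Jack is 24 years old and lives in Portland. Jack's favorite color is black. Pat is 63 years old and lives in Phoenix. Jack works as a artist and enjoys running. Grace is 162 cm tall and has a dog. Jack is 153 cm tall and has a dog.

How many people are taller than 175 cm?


Taller than 175: 1

1


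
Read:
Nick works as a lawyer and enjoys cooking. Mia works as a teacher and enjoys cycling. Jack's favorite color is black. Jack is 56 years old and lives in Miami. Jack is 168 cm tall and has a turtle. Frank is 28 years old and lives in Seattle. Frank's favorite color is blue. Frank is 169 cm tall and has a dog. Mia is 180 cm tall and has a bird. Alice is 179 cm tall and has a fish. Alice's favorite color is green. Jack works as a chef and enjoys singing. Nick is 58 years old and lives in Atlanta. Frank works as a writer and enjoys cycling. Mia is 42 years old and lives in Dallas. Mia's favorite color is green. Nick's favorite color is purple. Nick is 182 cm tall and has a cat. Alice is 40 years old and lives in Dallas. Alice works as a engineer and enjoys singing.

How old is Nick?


Nick is 58 years old

58


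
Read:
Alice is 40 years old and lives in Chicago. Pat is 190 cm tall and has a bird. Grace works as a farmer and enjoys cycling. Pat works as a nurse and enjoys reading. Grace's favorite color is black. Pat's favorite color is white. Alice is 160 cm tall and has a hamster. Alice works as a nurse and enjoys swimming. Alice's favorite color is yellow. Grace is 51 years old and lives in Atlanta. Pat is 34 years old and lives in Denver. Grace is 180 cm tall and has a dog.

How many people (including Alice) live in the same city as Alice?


Alice lives in Chicago. Count = 1

1


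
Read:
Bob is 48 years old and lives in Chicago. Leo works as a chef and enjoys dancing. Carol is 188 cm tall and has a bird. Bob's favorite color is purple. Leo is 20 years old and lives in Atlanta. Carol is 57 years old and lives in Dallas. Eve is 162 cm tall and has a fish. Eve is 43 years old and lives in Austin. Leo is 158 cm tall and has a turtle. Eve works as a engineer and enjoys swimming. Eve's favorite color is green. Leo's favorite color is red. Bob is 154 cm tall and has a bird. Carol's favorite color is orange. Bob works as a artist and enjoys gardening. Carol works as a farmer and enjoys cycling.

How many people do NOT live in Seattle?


Not in Seattle: 4

4


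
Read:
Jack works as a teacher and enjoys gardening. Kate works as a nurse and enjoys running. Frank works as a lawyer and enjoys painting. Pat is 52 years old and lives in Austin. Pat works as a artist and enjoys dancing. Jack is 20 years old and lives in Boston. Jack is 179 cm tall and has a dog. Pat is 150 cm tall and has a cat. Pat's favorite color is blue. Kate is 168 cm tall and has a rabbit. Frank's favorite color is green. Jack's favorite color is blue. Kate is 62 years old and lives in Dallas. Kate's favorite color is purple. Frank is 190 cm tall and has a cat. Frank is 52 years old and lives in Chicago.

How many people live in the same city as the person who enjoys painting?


Person with hobby painting is Frank, city Chicago. Count = 1

1


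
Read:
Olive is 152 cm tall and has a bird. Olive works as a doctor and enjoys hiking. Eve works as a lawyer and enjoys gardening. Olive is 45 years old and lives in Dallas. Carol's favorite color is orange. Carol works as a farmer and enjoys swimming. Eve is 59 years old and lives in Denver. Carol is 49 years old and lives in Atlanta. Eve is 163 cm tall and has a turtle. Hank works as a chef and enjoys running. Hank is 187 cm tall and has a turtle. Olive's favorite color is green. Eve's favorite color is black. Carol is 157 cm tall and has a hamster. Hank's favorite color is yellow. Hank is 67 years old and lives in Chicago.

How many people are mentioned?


People: Hank, Olive, Carol, Eve. Count = 4

4


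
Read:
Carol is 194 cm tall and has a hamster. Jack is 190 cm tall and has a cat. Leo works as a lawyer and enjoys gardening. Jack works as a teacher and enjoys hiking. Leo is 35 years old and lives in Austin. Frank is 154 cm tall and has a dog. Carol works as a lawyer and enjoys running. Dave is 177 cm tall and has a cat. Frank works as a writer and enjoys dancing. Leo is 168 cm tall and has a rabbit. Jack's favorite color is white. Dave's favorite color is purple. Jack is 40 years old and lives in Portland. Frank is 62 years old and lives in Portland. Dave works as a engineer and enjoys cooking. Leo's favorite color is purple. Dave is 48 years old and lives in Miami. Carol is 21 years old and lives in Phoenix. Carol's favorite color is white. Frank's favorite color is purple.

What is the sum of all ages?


48+40+62+35+21 = 206

206


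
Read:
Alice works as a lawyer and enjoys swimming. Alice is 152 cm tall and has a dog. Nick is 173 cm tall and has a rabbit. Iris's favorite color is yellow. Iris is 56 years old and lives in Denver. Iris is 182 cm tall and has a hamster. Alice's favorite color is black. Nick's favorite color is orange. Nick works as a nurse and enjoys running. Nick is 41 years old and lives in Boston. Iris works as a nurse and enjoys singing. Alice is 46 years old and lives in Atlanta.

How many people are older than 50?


Filter: 1

1


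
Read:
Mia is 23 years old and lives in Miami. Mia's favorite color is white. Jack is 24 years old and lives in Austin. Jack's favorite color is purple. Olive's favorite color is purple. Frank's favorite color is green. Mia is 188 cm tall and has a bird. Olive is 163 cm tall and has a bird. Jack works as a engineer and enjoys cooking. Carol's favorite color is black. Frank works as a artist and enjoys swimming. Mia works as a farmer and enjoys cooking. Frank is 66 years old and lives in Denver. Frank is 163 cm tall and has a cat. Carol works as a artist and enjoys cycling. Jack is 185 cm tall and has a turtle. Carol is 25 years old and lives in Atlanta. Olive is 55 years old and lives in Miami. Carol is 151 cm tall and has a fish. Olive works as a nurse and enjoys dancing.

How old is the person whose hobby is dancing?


Person with hobby=dancing is Olive, age 55

55


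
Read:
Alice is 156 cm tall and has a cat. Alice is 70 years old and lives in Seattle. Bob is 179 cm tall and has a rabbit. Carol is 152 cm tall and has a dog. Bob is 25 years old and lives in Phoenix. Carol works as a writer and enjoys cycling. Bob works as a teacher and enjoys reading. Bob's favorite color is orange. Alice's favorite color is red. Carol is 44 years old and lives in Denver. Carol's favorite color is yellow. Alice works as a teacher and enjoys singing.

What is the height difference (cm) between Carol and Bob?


|152 - 179| = 27

27


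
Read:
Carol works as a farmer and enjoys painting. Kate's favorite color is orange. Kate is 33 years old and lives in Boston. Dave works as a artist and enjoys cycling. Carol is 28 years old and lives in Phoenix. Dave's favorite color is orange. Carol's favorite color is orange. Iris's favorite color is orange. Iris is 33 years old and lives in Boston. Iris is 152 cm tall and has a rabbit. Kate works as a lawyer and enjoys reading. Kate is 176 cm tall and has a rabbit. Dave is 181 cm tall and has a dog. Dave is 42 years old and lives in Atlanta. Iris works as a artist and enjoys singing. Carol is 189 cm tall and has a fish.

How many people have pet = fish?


Count: 1

1


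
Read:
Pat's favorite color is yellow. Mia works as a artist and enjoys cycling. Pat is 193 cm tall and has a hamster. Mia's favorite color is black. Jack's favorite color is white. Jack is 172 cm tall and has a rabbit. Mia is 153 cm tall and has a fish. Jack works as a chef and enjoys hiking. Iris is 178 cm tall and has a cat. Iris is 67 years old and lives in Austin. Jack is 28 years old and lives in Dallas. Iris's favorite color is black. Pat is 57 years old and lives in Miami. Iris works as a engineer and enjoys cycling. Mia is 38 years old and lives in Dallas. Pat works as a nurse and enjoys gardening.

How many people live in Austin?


Count in Austin: 1

1


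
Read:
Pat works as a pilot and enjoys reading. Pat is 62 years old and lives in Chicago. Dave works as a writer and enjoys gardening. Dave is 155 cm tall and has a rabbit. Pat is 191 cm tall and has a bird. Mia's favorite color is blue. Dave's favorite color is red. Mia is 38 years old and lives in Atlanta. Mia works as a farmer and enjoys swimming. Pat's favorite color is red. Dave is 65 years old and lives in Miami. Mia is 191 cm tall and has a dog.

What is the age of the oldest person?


Oldest: Dave at 65

65


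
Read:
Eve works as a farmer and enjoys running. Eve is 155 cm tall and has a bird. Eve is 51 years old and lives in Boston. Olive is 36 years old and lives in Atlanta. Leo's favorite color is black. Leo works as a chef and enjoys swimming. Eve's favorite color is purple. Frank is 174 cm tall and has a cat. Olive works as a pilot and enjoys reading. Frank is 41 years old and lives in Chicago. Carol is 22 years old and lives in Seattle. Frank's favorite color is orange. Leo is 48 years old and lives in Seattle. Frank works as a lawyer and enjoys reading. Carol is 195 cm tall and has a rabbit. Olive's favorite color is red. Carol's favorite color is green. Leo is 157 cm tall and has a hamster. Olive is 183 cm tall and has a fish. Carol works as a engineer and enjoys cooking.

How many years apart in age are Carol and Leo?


22 vs 48, diff = 26

26


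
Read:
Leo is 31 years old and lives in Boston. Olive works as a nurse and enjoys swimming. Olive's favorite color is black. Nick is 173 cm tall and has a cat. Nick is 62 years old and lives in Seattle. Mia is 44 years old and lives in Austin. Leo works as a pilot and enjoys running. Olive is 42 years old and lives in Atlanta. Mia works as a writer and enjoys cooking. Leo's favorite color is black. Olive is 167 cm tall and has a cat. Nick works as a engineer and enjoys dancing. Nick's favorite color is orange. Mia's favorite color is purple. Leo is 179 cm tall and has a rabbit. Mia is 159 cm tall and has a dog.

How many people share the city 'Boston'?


Count: 1

1


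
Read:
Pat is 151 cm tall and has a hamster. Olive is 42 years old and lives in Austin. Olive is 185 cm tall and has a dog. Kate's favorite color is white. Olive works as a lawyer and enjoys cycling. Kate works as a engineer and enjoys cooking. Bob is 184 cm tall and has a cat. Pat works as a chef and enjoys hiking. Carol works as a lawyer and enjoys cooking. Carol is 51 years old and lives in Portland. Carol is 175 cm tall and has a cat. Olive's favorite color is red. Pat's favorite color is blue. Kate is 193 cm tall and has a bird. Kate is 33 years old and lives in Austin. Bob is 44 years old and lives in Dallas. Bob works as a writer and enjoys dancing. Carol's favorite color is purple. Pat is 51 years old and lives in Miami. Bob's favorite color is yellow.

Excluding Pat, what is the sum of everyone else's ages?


Sum (excluding Pat): 170

170


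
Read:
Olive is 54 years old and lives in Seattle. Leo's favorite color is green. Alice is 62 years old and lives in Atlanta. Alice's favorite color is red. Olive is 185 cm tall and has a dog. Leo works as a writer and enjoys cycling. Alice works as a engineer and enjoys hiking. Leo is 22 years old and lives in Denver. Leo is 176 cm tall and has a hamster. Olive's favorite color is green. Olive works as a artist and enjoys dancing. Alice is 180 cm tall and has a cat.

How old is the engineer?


The engineer is Alice, age 62

62


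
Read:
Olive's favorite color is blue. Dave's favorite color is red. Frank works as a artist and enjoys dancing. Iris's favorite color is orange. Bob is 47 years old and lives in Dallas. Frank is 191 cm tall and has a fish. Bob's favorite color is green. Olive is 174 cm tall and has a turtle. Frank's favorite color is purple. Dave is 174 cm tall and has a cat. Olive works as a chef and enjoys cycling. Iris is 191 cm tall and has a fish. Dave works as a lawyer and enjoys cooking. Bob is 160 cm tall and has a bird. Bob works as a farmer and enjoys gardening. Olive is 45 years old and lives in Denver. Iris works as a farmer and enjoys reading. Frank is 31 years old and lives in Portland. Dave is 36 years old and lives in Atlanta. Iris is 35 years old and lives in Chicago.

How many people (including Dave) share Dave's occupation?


Dave is a lawyer. Count = 1

1


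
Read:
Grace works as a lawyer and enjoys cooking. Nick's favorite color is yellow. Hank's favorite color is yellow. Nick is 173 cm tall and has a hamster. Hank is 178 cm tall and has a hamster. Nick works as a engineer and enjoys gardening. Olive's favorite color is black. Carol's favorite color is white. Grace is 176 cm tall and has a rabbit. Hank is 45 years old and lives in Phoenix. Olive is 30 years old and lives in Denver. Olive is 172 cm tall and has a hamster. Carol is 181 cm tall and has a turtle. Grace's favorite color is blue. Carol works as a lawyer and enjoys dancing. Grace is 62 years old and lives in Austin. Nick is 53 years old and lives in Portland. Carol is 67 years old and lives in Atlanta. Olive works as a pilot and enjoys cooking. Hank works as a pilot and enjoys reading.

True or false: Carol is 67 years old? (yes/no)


Carol is actually 67. yes

yes


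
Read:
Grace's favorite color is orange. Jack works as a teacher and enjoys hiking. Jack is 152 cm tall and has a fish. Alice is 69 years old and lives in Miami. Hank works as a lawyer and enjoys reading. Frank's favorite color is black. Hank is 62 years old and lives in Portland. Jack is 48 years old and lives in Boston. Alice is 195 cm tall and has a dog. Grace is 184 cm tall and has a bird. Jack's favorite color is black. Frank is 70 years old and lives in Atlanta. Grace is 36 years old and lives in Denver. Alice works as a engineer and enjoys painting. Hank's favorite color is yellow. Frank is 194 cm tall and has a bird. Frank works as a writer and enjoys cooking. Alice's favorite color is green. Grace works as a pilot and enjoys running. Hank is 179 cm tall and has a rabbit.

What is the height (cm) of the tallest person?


Tallest: Alice at 195 cm

195


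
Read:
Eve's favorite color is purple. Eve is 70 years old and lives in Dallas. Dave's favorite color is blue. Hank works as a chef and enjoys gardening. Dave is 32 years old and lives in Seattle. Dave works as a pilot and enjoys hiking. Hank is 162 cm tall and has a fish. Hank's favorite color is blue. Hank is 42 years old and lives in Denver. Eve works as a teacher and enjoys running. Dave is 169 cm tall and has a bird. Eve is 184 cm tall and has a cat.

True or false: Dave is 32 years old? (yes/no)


Dave is actually 32. yes

yes


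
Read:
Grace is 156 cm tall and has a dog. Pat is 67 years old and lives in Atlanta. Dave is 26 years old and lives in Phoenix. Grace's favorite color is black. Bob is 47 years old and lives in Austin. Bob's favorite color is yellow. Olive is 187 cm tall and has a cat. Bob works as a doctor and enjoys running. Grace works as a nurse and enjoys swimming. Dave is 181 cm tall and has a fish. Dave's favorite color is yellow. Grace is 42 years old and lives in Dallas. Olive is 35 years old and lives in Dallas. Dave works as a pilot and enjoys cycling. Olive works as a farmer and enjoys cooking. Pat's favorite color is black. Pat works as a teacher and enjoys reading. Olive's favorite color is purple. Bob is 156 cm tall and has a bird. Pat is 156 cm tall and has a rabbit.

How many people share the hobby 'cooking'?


Count: 1

1


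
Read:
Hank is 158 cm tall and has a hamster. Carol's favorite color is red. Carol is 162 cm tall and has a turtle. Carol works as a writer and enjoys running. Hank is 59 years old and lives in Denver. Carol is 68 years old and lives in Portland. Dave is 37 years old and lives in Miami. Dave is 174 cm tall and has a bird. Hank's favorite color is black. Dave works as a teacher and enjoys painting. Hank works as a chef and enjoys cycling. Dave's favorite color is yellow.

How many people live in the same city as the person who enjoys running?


Person with hobby running is Carol, city Portland. Count = 1

1


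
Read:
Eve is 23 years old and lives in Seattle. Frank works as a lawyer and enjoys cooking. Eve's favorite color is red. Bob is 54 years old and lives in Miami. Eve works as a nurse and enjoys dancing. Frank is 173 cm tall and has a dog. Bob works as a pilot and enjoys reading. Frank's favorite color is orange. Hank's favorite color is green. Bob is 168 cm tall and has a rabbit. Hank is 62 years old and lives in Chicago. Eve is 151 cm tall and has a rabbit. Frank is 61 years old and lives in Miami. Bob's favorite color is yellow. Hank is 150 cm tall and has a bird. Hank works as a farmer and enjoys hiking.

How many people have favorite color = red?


Count: 1

1


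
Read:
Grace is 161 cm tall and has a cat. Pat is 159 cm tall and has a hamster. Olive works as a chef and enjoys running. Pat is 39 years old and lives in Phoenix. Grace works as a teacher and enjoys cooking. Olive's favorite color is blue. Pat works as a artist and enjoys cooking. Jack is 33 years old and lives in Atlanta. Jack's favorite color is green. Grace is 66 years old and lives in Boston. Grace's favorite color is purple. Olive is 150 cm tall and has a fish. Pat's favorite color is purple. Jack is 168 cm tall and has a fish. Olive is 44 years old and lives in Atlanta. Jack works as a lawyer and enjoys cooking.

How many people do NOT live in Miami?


Not in Miami: 4

4


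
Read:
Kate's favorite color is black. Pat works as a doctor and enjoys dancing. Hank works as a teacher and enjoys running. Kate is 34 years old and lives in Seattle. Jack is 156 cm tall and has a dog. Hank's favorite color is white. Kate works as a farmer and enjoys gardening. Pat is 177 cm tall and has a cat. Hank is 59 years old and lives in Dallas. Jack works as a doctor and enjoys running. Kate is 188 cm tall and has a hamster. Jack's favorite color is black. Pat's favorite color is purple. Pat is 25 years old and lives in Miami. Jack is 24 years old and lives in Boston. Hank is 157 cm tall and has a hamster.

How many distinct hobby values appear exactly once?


Unique hobby values: 2

2


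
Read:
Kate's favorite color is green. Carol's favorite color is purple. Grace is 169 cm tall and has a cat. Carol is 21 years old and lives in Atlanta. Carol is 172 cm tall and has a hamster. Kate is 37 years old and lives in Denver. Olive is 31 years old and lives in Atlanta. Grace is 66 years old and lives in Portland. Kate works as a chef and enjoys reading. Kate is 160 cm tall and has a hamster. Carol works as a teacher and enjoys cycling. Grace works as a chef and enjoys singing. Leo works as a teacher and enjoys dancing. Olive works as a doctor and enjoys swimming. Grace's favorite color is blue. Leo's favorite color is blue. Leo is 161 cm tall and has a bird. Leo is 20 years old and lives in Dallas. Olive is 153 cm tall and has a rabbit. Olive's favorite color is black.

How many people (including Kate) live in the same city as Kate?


Kate lives in Denver. Count = 1

1


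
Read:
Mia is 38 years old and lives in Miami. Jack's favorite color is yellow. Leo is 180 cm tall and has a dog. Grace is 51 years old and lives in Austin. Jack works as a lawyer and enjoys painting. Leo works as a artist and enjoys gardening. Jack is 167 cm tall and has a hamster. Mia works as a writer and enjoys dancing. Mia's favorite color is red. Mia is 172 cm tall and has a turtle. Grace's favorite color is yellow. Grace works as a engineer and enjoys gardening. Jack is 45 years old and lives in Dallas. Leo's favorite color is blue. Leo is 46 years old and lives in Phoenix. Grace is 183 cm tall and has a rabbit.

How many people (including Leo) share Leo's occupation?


Leo is a artist. Count = 1

1


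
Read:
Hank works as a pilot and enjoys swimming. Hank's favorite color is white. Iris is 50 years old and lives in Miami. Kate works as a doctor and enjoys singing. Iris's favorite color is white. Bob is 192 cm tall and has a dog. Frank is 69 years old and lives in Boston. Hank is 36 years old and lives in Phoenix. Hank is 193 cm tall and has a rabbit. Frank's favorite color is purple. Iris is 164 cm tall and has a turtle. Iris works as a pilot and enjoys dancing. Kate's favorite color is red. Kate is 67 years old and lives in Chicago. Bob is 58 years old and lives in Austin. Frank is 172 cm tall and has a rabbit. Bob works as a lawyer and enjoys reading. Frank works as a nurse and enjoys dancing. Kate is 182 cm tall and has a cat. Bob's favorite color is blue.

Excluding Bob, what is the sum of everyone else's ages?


Sum (excluding Bob): 222

222


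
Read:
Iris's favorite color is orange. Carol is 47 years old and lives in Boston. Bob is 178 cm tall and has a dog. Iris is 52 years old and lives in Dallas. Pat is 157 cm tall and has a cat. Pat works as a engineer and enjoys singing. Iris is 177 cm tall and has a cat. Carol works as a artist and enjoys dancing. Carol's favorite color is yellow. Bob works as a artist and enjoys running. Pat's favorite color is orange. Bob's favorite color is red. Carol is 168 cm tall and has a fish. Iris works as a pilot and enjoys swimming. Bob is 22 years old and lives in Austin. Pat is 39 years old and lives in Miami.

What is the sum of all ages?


22+47+39+52 = 160

160


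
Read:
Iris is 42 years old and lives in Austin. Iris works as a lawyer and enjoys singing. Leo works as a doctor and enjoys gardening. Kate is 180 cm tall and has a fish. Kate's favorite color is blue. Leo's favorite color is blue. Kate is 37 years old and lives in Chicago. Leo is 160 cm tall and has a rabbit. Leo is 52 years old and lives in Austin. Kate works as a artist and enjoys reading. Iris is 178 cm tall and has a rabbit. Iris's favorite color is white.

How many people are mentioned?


People: Leo, Kate, Iris. Count = 3

3


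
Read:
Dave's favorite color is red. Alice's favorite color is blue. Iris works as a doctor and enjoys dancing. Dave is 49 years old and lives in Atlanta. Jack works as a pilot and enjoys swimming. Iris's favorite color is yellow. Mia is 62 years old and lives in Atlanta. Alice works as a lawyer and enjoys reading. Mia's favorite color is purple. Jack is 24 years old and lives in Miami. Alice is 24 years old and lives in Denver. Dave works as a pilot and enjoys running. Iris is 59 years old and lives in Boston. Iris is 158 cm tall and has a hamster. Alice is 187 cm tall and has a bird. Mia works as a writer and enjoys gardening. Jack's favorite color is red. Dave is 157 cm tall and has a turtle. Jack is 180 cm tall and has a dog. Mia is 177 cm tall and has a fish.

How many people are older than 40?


Filter: 3

3


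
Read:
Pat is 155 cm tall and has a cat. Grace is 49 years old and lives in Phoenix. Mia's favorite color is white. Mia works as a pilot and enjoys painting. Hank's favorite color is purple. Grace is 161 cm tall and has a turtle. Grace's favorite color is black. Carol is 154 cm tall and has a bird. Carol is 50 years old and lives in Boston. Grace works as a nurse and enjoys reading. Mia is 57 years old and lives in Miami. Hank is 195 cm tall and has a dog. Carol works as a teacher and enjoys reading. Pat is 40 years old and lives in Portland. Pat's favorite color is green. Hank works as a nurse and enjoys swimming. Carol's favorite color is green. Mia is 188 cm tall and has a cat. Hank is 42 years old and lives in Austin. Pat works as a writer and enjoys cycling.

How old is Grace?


Grace is 49 years old

49


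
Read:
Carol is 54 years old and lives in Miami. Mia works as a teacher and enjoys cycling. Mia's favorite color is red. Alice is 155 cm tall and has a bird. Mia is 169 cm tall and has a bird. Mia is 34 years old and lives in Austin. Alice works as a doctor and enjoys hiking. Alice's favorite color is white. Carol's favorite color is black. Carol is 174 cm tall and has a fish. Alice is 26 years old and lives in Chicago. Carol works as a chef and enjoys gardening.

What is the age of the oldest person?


Oldest: Carol at 54

54


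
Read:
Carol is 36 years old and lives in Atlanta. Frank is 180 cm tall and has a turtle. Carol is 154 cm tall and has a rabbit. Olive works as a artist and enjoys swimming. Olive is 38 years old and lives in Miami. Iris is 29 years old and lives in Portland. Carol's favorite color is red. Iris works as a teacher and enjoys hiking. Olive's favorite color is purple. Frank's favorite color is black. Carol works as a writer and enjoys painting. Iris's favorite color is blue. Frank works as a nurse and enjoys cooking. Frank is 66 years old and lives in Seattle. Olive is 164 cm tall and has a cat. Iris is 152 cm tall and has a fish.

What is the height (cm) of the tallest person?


Tallest: Frank at 180 cm

180
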